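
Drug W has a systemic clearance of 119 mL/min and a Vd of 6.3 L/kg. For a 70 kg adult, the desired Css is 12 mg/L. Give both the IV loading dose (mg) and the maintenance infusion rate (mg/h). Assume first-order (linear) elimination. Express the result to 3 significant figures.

Vd = 6.3 L/kg × 70 kg = 441.0 L
LD = Vd · C_target = 441.0 × 12 = 5292 mg
CL = 119 mL/min = 119 × 0.06 = 7.140 L/h
Infusion rate = 7.140 L/h × 12 mg/L = 85.68 mg/h

(a) 5290 mg; (b) 85.7 mg/h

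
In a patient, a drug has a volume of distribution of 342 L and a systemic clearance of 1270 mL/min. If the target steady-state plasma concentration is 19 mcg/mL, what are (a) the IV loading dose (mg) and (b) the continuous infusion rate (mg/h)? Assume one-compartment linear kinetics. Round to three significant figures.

Loading dose = Vd × C = 342.0 × 19 = 6498 mg
CL = 1270 mL/min × 60/1000 = 76.20 L/h
Maintenance: replace elimination → rate = CL × Css = 76.20 × 19 = 1448 mg/h

(a) 6500 mg; (b) 1450 mg/h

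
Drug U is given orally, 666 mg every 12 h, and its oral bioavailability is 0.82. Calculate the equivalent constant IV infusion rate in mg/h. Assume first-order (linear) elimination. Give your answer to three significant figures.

45.5 mg/h

Equivalent systemic input: infusion rate = F·D/τ.
Rate = 0.82 × 666 / 12 = 45.51 mg/h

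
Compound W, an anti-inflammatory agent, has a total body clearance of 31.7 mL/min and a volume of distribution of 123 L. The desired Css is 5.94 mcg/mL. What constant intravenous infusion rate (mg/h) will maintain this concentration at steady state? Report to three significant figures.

Convert clearance: 31.7 mL/min × 60 min/h ÷ 1000 mL/L = 1.902 L/h
R₀ = 1.902 × 5.94 = 11.30 mg/h

11.3 mg/h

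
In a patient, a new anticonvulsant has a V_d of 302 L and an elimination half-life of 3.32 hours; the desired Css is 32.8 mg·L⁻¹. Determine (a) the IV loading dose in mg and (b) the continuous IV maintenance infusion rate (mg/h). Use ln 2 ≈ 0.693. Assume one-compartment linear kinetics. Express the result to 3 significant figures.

LD = Vd × C = 302.0 × 32.8 = 9906 mg
CL = 0.693 × Vd / t½ = 0.693 × 302.0 / 3.32 = 63.04 L/h
Infusion rate = CL × Css = 63.04 × 32.8 = 2068 mg/h

(a) 9910 mg; (b) 2070 mg/h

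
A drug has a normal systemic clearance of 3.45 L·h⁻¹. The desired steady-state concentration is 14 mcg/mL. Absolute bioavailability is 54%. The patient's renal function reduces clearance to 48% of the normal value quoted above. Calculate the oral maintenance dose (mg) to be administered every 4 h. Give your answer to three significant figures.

Patient clearance = 0.48 × 3.450 = 1.656 L/h
D = CL × Css × τ / F = 1.656 × 14 × 4 / 0.54 = 171.7 mg

172 mg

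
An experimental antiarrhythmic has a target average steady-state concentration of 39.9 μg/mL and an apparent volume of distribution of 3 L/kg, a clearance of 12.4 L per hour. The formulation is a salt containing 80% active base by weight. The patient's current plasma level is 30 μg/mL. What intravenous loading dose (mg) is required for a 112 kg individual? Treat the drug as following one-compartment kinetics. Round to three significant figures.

4160 mg

Vd = 3 L/kg × 112 kg = 336.0 L
Concentration deficit ΔC = 39.9 − 30 = 9.900 mg/L
LD = Vd × ΔC / S = 336.0 × 9.900 / 0.8 = 4158 mg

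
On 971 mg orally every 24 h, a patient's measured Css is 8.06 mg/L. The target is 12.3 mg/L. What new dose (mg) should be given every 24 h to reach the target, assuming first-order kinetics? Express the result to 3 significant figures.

For first-order elimination, Css ∝ F·D/(CL·τ); F and CL are unchanged, so Css ∝ D/τ.
D₂ = D₁ × (Css,target / Css,current) = 971 × 12.3/8.06 = 1482 mg

1480 mg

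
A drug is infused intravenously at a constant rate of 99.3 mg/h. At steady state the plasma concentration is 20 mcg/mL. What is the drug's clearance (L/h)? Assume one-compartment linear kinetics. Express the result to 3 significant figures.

At steady state, infusion rate = CL × Css, so CL = rate / Css.
CL = 99.3 / 20 = 4.965 L/h

4.97 L/h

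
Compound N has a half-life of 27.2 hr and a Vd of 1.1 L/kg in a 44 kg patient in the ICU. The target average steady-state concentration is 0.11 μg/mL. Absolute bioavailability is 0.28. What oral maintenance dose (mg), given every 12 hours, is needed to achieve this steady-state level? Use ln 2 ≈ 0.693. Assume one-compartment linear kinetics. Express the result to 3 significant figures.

Vd = 1.1 L/kg × 44 kg = 48.40 L
k = 0.693/27.2 = 0.02548 h⁻¹, so CL = k·Vd = 0.02548 × 48.40 = 1.233 L/h
D = CL × Css × τ / F = 1.233 × 0.11 × 12 / 0.28 = 5.813 mg

5.81 mg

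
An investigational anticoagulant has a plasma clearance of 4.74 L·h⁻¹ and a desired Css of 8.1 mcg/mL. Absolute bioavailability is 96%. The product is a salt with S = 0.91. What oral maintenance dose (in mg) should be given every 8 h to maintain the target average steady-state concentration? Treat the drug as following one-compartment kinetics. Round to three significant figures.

D = CL × Css × τ / F / S = 4.740 × 8.1 × 8 / 0.96 / 0.91 = 351.6 mg

352 mg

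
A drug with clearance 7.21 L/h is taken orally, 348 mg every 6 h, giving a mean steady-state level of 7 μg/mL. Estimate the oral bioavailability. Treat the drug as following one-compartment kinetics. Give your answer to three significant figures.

0.870

F·D/τ = CL·Css at steady state → F = CL·Css·τ / D.
F = 7.21 × 7 × 6 / 348 = 0.870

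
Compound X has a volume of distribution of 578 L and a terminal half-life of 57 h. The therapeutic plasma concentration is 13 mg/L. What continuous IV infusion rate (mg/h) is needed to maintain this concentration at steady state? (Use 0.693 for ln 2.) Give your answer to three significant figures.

k = 0.693/57 = 0.01216 h⁻¹, so CL = k·Vd = 0.01216 × 578.0 = 7.028 L/h
Infusion rate = CL × Css = 7.028 × 13 = 91.36 mg/h

91.4 mg/h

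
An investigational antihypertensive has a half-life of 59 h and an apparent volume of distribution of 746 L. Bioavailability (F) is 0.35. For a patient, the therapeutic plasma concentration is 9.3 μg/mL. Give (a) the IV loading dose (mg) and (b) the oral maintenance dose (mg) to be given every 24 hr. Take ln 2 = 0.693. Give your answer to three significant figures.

LD = Vd × C = 746.0 × 9.3 = 6938 mg
CL = 0.693 × Vd / t½ = 0.693 × 746.0 / 59 = 8.762 L/h
D = CL × Css × τ / F = 8.762 × 9.3 × 24 / 0.35 = 5588 mg

(a) 6940 mg; (b) 5590 mg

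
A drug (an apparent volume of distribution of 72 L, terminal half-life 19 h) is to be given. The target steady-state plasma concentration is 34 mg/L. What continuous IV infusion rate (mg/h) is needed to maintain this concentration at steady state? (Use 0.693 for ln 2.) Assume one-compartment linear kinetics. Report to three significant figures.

89.3 mg/h

k = 0.693/19 = 0.03647 h⁻¹, so CL = k·Vd = 0.03647 × 72.00 = 2.626 L/h
Infusion rate = CL × Css = 2.626 × 34 = 89.28 mg/h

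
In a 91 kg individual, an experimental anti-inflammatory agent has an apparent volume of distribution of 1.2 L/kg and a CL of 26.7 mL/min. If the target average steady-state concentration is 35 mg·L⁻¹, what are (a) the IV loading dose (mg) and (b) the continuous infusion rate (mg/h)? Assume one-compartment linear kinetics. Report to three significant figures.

(a) 3820 mg; (b) 56.1 mg/h

Vd(total) = 91 kg × 1.2 L/kg = 109.2 L
LD = Vd · C_target = 109.2 × 35 = 3822 mg
CL = 26.7 mL/min = 26.7 × 0.06 = 1.602 L/h
Maintenance: replace elimination → rate = CL × Css = 1.602 × 35 = 56.07 mg/h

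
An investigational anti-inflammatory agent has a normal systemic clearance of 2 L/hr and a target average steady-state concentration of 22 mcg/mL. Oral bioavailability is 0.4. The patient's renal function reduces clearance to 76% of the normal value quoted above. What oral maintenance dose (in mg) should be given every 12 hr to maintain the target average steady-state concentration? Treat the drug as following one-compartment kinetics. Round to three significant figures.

Patient clearance = 0.76 × 2.000 = 1.520 L/h
D = CL × Css × τ / F = 1.520 × 22 × 12 / 0.4 = 1003 mg

1000 mg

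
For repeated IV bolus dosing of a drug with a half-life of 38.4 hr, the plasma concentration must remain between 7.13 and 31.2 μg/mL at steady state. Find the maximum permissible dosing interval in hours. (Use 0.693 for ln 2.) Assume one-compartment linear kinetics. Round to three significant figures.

k = 0.693 / t½ = 0.693 / 38.4 = 0.01805 h⁻¹
Between IV bolus doses, concentration decays as C = C₀·e^(−kτ), so C_peak/C_trough = e^(kτ).
τ_max = ln(C_peak/C_trough) / k = ln(31.2/7.13) / 0.01805 = 1.476 / 0.01805 = 81.77 h

81.8 h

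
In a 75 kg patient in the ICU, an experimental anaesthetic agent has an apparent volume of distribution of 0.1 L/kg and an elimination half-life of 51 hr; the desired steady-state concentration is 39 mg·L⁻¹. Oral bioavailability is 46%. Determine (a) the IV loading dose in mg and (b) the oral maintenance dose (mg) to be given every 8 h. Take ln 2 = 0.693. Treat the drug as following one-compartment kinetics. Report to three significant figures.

(a) 293 mg; (b) 69.1 mg

Vd(total) = 75 kg × 0.1 L/kg = 7.500 L
LD = Vd × C = 7.500 × 39 = 292.5 mg
CL = 0.693 × Vd / t½ = 0.693 × 7.500 / 51 = 0.1019 L/h
D = CL × Css × τ / F = 0.1019 × 39 × 8 / 0.46 = 69.11 mg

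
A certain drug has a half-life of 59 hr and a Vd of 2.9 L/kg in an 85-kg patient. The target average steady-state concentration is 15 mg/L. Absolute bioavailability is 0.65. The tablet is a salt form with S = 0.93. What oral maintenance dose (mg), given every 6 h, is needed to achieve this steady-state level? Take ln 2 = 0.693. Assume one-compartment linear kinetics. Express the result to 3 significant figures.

Vd = 2.9 L/kg × 85 kg = 246.5 L
CL = ln 2 · Vd / t½ = 0.693 × 246.5 / 59 = 2.895 L/h
D = CL × Css × τ / F / S = 2.895 × 15 × 6 / 0.65 / 0.93 = 431.0 mg

431 mg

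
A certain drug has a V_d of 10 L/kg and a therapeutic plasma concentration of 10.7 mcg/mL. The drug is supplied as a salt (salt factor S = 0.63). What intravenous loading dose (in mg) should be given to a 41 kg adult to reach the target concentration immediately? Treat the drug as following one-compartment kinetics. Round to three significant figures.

6960 mg

Vd = 10 L/kg × 41 kg = 410.0 L
LD = Vd × C / S = 410.0 × 10.70 / 0.63 = 6963 mg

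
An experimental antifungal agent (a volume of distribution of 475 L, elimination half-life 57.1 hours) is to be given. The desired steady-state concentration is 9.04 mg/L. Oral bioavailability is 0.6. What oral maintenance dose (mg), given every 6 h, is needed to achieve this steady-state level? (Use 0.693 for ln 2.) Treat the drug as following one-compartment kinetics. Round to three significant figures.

k = 0.693/57.1 = 0.01214 h⁻¹, so CL = k·Vd = 0.01214 × 475.0 = 5.767 L/h
D = CL × Css × τ / F = 5.767 × 9.04 × 6 / 0.6 = 521.3 mg

521 mg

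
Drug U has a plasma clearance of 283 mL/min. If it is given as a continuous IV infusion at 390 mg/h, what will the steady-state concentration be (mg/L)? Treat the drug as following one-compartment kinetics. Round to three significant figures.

CL = 283 mL/min = 283 × 0.06 = 16.98 L/h
Css = rate / CL = 390 / 16.98 = 22.97 mg/L

23.0 mg/L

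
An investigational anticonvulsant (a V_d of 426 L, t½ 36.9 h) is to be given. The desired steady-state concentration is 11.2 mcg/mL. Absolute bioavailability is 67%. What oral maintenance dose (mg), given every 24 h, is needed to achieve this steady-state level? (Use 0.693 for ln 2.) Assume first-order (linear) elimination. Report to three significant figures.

CL = 0.693 × Vd / t½ = 0.693 × 426.0 / 36.9 = 8.000 L/h
D = CL × Css × τ / F = 8.000 × 11.2 × 24 / 0.67 = 3210 mg

3210 mg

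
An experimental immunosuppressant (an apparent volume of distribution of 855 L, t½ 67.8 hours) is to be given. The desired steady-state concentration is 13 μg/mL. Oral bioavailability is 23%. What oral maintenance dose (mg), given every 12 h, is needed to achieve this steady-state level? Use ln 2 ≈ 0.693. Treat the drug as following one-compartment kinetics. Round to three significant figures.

5930 mg

CL = ln 2 · Vd / t½ = 0.693 × 855.0 / 67.8 = 8.739 L/h
D = CL × Css × τ / F = 8.739 × 13 × 12 / 0.23 = 5927 mg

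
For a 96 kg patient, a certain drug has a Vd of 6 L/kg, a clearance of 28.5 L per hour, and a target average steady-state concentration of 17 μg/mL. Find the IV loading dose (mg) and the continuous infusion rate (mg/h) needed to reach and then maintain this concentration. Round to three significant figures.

(a) 9790 mg; (b) 485 mg/h

Total Vd = 6 × 96 = 576.0 L
Loading dose = Vd × C = 576.0 × 17 = 9792 mg
Maintenance infusion rate = CL × Css = 28.50 × 17 = 484.5 mg/h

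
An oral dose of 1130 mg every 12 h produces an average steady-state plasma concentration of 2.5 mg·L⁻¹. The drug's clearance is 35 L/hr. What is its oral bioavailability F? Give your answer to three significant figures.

F·D/τ = CL·Css at steady state → F = CL·Css·τ / D.
F = 35 × 2.5 × 12 / 1130 = 0.929

0.929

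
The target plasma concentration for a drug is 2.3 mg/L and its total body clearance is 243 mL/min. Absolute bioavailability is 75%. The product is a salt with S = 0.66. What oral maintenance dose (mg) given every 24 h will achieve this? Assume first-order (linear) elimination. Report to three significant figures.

CL = 243 mL/min = 243 × 0.06 = 14.58 L/h
D = CL × Css × τ / F / S = 14.58 × 2.3 × 24 / 0.75 / 0.66 = 1626 mg

1630 mg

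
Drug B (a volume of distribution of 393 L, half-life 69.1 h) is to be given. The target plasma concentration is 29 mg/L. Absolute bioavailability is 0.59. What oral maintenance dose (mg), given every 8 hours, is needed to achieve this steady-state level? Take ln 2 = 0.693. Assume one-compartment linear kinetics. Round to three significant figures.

1550 mg

CL = ln 2 · Vd / t½ = 0.693 × 393.0 / 69.1 = 3.941 L/h
D = CL × Css × τ / F = 3.941 × 29 × 8 / 0.59 = 1550 mg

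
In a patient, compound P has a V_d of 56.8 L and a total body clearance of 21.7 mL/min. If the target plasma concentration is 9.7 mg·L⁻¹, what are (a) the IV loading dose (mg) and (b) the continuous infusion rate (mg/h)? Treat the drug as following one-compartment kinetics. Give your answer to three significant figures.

(a) 551 mg; (b) 12.6 mg/h

LD = Vd · C_target = 56.80 × 9.7 = 551.0 mg
Convert clearance: 21.7 mL/min × 60 min/h ÷ 1000 mL/L = 1.302 L/h
Infusion rate = 1.302 L/h × 9.7 mg/L = 12.63 mg/h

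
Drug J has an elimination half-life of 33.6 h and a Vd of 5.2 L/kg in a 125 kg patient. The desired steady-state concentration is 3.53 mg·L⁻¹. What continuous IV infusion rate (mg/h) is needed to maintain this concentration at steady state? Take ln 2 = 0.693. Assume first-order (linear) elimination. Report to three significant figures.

47.3 mg/h

Vd = 5.2 L/kg × 125 kg = 650.0 L
CL = ln 2 · Vd / t½ = 0.693 × 650.0 / 33.6 = 13.41 L/h
Infusion rate = CL × Css = 13.41 × 3.53 = 47.34 mg/h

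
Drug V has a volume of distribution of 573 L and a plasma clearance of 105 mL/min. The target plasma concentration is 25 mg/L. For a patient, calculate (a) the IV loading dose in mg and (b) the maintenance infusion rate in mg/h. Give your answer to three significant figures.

(a) 14300 mg; (b) 158 mg/h

Loading dose = Vd × C = 573.0 × 25 = 14330 mg
Convert clearance: 105 mL/min × 60 min/h ÷ 1000 mL/L = 6.300 L/h
Maintenance: replace elimination → rate = CL × Css = 6.300 × 25 = 157.5 mg/h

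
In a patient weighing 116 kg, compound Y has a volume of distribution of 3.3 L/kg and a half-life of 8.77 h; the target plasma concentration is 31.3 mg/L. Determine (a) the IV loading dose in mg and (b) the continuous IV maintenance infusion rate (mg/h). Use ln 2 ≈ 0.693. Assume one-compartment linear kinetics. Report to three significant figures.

(a) 12000 mg; (b) 947 mg/h

Vd(total) = 116 kg × 3.3 L/kg = 382.8 L
LD = Vd × C = 382.8 × 31.3 = 11980 mg
CL = 0.693 × Vd / t½ = 0.693 × 382.8 / 8.77 = 30.25 L/h
Infusion rate = CL × Css = 30.25 × 31.3 = 946.8 mg/h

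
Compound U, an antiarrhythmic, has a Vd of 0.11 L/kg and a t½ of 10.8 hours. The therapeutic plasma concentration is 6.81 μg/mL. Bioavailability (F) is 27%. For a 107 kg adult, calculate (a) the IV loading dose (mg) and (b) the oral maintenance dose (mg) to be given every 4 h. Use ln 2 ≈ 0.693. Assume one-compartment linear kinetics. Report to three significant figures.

(a) 80.2 mg; (b) 76.2 mg

Total Vd = 0.11 × 107 = 11.77 L
LD = Vd × C = 11.77 × 6.81 = 80.15 mg
CL = 0.693 × Vd / t½ = 0.693 × 11.77 / 10.8 = 0.7552 L/h
D = CL × Css × τ / F = 0.7552 × 6.81 × 4 / 0.27 = 76.19 mg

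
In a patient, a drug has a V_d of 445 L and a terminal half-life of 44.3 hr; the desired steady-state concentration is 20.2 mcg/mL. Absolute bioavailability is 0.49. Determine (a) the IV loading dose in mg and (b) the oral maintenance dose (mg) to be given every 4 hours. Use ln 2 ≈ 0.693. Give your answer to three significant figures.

(a) 8990 mg; (b) 1150 mg

LD = Vd × C = 445.0 × 20.2 = 8989 mg
CL = 0.693 × Vd / t½ = 0.693 × 445.0 / 44.3 = 6.961 L/h
D = CL × Css × τ / F = 6.961 × 20.2 × 4 / 0.49 = 1148 mg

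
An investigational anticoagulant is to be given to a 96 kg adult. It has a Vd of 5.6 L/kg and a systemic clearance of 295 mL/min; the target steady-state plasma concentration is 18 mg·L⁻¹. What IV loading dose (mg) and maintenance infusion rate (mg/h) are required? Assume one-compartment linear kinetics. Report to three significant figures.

(a) 9680 mg; (b) 319 mg/h

Total Vd = 5.6 × 96 = 537.6 L
LD = Vd · C_target = 537.6 × 18 = 9677 mg
CL = 295 mL/min = 295 × 0.06 = 17.70 L/h
Infusion rate = 17.70 L/h × 18 mg/L = 318.6 mg/h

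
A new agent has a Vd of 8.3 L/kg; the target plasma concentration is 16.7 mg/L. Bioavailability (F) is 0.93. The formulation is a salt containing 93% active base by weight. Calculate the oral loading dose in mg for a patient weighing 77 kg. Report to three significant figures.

12300 mg

Total Vd = 8.3 × 77 = 639.1 L
The loading dose fills Vd to the target concentration.
LD = Vd × C / F / S = 639.1 × 16.70 / 0.93 / 0.93 = 12340 mg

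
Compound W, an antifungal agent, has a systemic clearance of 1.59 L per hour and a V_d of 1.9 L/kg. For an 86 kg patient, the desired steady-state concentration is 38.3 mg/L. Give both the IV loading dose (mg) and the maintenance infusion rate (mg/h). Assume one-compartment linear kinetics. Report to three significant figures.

(a) 6260 mg; (b) 60.9 mg/h

Total Vd = 1.9 × 86 = 163.4 L
Loading: fill Vd to C_target → 163.4 L × 38.3 mg/L = 6258 mg
Infusion rate = 1.590 L/h × 38.3 mg/L = 60.90 mg/h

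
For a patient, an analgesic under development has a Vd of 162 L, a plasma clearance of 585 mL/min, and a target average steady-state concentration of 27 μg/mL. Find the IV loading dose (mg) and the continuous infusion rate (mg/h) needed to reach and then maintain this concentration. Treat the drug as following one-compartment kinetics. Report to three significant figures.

Loading: fill Vd to C_target → 162.0 L × 27 mg/L = 4374 mg
Convert clearance: 585 mL/min × 60 min/h ÷ 1000 mL/L = 35.10 L/h
Maintenance: replace elimination → rate = CL × Css = 35.10 × 27 = 947.7 mg/h

(a) 4370 mg; (b) 948 mg/h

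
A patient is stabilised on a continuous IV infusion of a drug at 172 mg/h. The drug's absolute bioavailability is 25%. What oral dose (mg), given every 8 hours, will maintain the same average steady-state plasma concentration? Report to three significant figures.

To maintain the same Css, the systemic dosing rate must be unchanged: F·D/τ = infusion rate.
D = rate × τ / F = 172 × 8 / 0.25 = 5504 mg

5500 mg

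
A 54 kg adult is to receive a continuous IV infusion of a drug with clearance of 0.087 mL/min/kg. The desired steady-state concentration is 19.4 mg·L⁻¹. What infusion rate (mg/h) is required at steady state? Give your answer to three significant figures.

CL = 0.087 mL/min/kg × 54 kg = 4.698 mL/min = 4.698 × 60/1000 = 0.2819 L/h
R₀ = 0.2819 × 19.4 = 5.469 mg/h

5.47 mg/h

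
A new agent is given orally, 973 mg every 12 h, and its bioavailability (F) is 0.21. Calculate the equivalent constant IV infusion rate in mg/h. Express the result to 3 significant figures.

Equivalent systemic input: infusion rate = F·D/τ.
Rate = 0.21 × 973 / 12 = 17.03 mg/h

17.0 mg/h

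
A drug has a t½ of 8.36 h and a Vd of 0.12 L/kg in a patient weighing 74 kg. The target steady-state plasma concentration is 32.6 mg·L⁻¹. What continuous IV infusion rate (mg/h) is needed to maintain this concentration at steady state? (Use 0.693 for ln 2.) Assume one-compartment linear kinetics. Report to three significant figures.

Vd = 0.12 L/kg × 74 kg = 8.880 L
CL = ln 2 · Vd / t½ = 0.693 × 8.880 / 8.36 = 0.7361 L/h
Infusion rate = CL × Css = 0.7361 × 32.6 = 24.00 mg/h

24.0 mg/h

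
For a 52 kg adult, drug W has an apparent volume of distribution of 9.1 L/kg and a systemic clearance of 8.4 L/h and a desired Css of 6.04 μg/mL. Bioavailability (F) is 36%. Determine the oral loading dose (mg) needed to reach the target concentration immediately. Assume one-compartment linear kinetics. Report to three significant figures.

7940 mg

Total Vd = 9.1 × 52 = 473.2 L
LD = Vd × C / F = 473.2 × 6.040 / 0.36 = 7939 mg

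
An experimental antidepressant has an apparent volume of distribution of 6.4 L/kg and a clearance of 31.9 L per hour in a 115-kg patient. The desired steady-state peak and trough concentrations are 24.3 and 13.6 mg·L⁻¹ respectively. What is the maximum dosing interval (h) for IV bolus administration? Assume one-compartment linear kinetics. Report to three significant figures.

Vd(total) = 115 kg × 6.4 L/kg = 736.0 L
k = CL / Vd = 31.90 / 736.0 = 0.04334 h⁻¹
Between IV bolus doses, concentration decays as C = C₀·e^(−kτ), so C_peak/C_trough = e^(kτ).
τ_max = ln(C_peak/C_trough) / k = ln(24.3/13.6) / 0.04334 = 0.5804 / 0.04334 = 13.39 h

13.4 h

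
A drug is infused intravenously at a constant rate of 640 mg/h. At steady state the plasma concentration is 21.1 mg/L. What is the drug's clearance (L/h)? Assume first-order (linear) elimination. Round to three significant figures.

At steady state, infusion rate = CL × Css, so CL = rate / Css.
CL = 640 / 21.1 = 30.33 L/h

30.3 L/h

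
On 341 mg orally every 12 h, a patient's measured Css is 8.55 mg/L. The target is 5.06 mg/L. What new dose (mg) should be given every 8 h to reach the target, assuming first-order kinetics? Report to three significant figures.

135 mg

With linear kinetics, Css is proportional to dose rate (D/τ) at fixed clearance.
D₂ = D₁ × (Css,target / Css,current) × (τ₂/τ₁) = 341 × (5.06/8.55) × (8/12) = 134.5 mg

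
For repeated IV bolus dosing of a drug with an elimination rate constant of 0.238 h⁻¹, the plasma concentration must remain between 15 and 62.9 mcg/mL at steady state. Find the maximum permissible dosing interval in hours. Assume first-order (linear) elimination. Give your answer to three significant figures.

6.02 h

Between IV bolus doses, concentration decays as C = C₀·e^(−kτ), so C_peak/C_trough = e^(kτ).
τ_max = ln(C_peak/C_trough) / k = ln(62.9/15) / 0.2380 = 1.433 / 0.2380 = 6.021 h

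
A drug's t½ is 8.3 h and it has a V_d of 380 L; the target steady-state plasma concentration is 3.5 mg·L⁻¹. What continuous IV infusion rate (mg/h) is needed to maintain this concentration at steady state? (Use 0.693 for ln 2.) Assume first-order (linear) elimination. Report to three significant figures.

111 mg/h

CL = 0.693 × Vd / t½ = 0.693 × 380.0 / 8.3 = 31.73 L/h
Infusion rate = CL × Css = 31.73 × 3.5 = 111.1 mg/h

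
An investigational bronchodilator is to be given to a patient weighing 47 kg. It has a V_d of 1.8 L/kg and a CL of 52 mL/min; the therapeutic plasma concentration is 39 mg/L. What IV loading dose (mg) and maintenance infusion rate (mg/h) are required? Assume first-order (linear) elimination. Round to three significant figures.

(a) 3300 mg; (b) 122 mg/h

Vd = 1.8 L/kg × 47 kg = 84.60 L
Loading: fill Vd to C_target → 84.60 L × 39 mg/L = 3299 mg
CL = 52 mL/min × 60/1000 = 3.120 L/h
Maintenance: replace elimination → rate = CL × Css = 3.120 × 39 = 121.7 mg/h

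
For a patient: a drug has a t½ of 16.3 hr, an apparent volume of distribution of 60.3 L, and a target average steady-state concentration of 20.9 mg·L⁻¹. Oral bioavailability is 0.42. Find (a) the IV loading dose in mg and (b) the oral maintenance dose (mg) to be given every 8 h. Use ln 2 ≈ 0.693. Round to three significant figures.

LD = Vd × C = 60.30 × 20.9 = 1260 mg
CL = 0.693 × Vd / t½ = 0.693 × 60.30 / 16.3 = 2.564 L/h
D = CL × Css × τ / F = 2.564 × 20.9 × 8 / 0.42 = 1021 mg

(a) 1260 mg; (b) 1020 mg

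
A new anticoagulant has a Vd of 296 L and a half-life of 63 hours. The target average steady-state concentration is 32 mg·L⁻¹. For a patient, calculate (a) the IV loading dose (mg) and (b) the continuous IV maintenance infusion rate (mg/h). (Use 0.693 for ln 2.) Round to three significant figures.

LD = Vd × C = 296.0 × 32 = 9472 mg
CL = 0.693 × Vd / t½ = 0.693 × 296.0 / 63 = 3.256 L/h
Infusion rate = CL × Css = 3.256 × 32 = 104.2 mg/h

(a) 9470 mg; (b) 104 mg/h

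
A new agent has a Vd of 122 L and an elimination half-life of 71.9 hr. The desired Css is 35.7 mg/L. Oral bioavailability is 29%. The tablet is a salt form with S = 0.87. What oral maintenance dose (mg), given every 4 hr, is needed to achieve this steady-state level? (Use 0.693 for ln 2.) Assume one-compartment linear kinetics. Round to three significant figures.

CL = 0.693 × Vd / t½ = 0.693 × 122.0 / 71.9 = 1.176 L/h
D = CL × Css × τ / F / S = 1.176 × 35.7 × 4 / 0.29 / 0.87 = 665.6 mg

666 mg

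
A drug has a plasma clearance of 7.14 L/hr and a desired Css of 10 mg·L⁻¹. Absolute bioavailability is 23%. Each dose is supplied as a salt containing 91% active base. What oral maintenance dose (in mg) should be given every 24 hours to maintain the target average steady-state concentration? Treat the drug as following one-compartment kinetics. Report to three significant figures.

D = CL × Css × τ / F / S = 7.140 × 10 × 24 / 0.23 / 0.91 = 8187 mg

8190 mg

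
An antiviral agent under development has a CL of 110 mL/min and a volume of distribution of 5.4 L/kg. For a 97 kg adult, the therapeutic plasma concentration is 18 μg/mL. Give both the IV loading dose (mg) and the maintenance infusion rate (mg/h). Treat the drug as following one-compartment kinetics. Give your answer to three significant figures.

(a) 9430 mg; (b) 119 mg/h

Vd(total) = 97 kg × 5.4 L/kg = 523.8 L
Loading: fill Vd to C_target → 523.8 L × 18 mg/L = 9428 mg
Convert clearance: 110 mL/min × 60 min/h ÷ 1000 mL/L = 6.600 L/h
Maintenance infusion rate = CL × Css = 6.600 × 18 = 118.8 mg/h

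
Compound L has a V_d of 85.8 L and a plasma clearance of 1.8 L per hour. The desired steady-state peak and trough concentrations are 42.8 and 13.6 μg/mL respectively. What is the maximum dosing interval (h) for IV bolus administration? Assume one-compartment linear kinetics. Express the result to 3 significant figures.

54.6 h

k = CL / Vd = 1.800 / 85.80 = 0.02098 h⁻¹
Between IV bolus doses, concentration decays as C = C₀·e^(−kτ), so C_peak/C_trough = e^(kτ).
τ_max = ln(C_peak/C_trough) / k = ln(42.8/13.6) / 0.02098 = 1.146 / 0.02098 = 54.62 h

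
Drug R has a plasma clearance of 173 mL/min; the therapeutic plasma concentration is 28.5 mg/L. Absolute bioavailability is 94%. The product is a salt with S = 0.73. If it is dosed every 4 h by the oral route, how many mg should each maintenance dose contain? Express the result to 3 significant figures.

1720 mg

Convert clearance: 173 mL/min × 60 min/h ÷ 1000 mL/L = 10.38 L/h
D = CL × Css × τ / F / S = 10.38 × 28.5 × 4 / 0.94 / 0.73 = 1724 mg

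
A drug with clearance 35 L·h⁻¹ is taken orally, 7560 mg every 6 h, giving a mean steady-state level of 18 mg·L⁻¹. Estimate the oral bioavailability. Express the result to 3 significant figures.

0.500

F·D/τ = CL·Css at steady state → F = CL·Css·τ / D.
F = 35 × 18 × 6 / 7560 = 0.500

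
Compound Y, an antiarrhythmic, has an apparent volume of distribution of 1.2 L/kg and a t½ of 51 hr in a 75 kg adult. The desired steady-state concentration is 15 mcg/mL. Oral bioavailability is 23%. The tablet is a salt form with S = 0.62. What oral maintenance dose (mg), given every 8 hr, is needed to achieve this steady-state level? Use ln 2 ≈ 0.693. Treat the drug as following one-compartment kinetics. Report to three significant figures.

1030 mg

Total Vd = 1.2 × 75 = 90.00 L
k = 0.693/51 = 0.01359 h⁻¹, so CL = k·Vd = 0.01359 × 90.00 = 1.223 L/h
D = CL × Css × τ / F / S = 1.223 × 15 × 8 / 0.23 / 0.62 = 1029 mg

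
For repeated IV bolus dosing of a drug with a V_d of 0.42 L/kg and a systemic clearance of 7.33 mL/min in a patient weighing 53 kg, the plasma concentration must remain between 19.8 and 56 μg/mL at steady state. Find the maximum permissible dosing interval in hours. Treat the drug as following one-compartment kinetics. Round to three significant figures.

Vd = 0.42 L/kg × 53 kg = 22.26 L
CL = 7.33 mL/min = 7.33 × 0.06 = 0.4398 L/h
k = CL / Vd = 0.4398 / 22.26 = 0.01976 h⁻¹
Between IV bolus doses, concentration decays as C = C₀·e^(−kτ), so C_peak/C_trough = e^(kτ).
τ_max = ln(C_peak/C_trough) / k = ln(56/19.8) / 0.01976 = 1.040 / 0.01976 = 52.63 h

52.6 h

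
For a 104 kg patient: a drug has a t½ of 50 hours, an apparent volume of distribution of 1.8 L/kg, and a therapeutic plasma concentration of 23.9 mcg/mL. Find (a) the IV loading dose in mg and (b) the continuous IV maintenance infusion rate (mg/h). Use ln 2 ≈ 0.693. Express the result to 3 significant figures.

Total Vd = 1.8 × 104 = 187.2 L
LD = Vd × C = 187.2 × 23.9 = 4474 mg
CL = 0.693 × Vd / t½ = 0.693 × 187.2 / 50 = 2.595 L/h
Infusion rate = CL × Css = 2.595 × 23.9 = 62.02 mg/h

(a) 4470 mg; (b) 62.0 mg/h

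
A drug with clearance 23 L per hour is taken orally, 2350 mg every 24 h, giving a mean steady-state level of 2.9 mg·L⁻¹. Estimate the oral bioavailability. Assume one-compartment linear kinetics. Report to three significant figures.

F·D/τ = CL·Css at steady state → F = CL·Css·τ / D.
F = 23 × 2.9 × 24 / 2350 = 0.681

0.681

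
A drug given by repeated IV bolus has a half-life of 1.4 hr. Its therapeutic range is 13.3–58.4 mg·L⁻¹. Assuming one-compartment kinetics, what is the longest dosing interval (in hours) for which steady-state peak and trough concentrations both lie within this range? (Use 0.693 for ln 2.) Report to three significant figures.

2.99 h

k = 0.693 / t½ = 0.693 / 1.4 = 0.4950 h⁻¹
Between IV bolus doses, concentration decays as C = C₀·e^(−kτ), so C_peak/C_trough = e^(kτ).
τ_max = ln(C_peak/C_trough) / k = ln(58.4/13.3) / 0.4950 = 1.480 / 0.4950 = 2.990 h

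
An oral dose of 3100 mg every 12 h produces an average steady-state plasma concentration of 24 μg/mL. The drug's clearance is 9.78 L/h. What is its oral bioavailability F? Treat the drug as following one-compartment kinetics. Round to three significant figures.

0.909

F·D/τ = CL·Css at steady state → F = CL·Css·τ / D.
F = 9.78 × 24 × 12 / 3100 = 0.909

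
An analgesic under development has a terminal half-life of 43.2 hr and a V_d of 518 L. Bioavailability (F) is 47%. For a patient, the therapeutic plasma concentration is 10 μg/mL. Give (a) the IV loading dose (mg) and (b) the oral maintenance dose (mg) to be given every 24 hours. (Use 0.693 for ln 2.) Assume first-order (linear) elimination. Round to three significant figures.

LD = Vd × C = 518.0 × 10 = 5180 mg
CL = 0.693 × Vd / t½ = 0.693 × 518.0 / 43.2 = 8.310 L/h
D = CL × Css × τ / F = 8.310 × 10 × 24 / 0.47 = 4243 mg

(a) 5180 mg; (b) 4240 mg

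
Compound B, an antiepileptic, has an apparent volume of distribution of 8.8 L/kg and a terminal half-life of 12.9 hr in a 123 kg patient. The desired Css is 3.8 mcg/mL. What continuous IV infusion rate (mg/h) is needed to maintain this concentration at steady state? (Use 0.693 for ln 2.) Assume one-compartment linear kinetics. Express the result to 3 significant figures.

Vd = 8.8 L/kg × 123 kg = 1082 L
CL = ln 2 · Vd / t½ = 0.693 × 1082 / 12.9 = 58.13 L/h
Infusion rate = CL × Css = 58.13 × 3.8 = 220.9 mg/h

221 mg/h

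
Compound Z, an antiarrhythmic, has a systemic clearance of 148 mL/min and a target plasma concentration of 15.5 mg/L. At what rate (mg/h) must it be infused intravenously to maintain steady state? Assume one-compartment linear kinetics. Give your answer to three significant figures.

138 mg/h

CL = 148 mL/min × 60/1000 = 8.880 L/h
At steady state, infusion rate equals elimination rate: rate in = CL × Css.
R₀ = 8.880 × 15.5 = 137.6 mg/h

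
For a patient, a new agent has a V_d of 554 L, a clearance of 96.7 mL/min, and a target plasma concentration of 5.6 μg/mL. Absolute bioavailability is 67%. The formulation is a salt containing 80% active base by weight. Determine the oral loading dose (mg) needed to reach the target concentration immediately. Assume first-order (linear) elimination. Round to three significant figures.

LD = Vd × C / F / S = 554.0 × 5.600 / 0.67 / 0.8 = 5788 mg

5790 mg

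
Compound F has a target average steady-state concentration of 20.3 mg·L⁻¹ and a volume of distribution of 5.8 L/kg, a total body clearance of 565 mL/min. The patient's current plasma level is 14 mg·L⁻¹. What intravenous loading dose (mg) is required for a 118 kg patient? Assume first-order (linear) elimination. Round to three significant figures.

Vd = 5.8 L/kg × 118 kg = 684.4 L
Concentration deficit ΔC = 20.3 − 14 = 6.300 mg/L
LD = Vd × ΔC = 684.4 × 6.300 = 4312 mg

4310 mg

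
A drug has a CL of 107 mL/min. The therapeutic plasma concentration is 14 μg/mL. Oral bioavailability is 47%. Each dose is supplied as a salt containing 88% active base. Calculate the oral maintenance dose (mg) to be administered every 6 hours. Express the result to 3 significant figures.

Convert clearance: 107 mL/min × 60 min/h ÷ 1000 mL/L = 6.420 L/h
D = CL × Css × τ / F / S = 6.420 × 14 × 6 / 0.47 / 0.88 = 1304 mg

1300 mg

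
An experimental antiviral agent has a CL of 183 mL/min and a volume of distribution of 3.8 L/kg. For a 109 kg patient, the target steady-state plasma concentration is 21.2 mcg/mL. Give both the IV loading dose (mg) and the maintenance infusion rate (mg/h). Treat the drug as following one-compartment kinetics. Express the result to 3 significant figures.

Vd = 3.8 L/kg × 109 kg = 414.2 L
Loading: fill Vd to C_target → 414.2 L × 21.2 mg/L = 8781 mg
CL = 183 mL/min × 60/1000 = 10.98 L/h
Maintenance: replace elimination → rate = CL × Css = 10.98 × 21.2 = 232.8 mg/h

(a) 8780 mg; (b) 233 mg/h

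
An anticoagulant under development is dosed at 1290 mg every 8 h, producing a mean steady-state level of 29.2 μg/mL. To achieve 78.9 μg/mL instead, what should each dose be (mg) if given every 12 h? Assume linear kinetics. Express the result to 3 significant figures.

5230 mg

For first-order elimination, Css ∝ F·D/(CL·τ); F and CL are unchanged, so Css ∝ D/τ.
D₂ = D₁ × (Css,target / Css,current) × (τ₂/τ₁) = 1290 × (78.9/29.2) × (12/8) = 5228 mg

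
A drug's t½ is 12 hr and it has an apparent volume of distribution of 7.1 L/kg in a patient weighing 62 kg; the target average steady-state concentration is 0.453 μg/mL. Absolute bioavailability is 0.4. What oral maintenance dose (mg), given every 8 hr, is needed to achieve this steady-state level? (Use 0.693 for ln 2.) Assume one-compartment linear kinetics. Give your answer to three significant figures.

Vd = 7.1 L/kg × 62 kg = 440.2 L
k = 0.693/12 = 0.05775 h⁻¹, so CL = k·Vd = 0.05775 × 440.2 = 25.42 L/h
D = CL × Css × τ / F = 25.42 × 0.453 × 8 / 0.4 = 230.3 mg

230 mg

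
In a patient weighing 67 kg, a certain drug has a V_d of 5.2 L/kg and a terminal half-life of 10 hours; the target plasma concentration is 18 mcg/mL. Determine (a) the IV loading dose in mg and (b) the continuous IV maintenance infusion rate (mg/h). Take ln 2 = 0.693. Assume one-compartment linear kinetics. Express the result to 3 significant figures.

(a) 6270 mg; (b) 435 mg/h

Vd(total) = 67 kg × 5.2 L/kg = 348.4 L
LD = Vd × C = 348.4 × 18 = 6271 mg
CL = 0.693 × Vd / t½ = 0.693 × 348.4 / 10 = 24.14 L/h
Infusion rate = CL × Css = 24.14 × 18 = 434.5 mg/h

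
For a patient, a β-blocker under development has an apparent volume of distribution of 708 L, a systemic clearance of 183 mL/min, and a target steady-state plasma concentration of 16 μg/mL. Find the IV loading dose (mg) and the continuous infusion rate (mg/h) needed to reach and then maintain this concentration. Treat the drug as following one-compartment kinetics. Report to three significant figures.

(a) 11300 mg; (b) 176 mg/h

Loading dose = Vd × C = 708.0 × 16 = 11330 mg
CL = 183 mL/min × 60/1000 = 10.98 L/h
Maintenance infusion rate = CL × Css = 10.98 × 16 = 175.7 mg/h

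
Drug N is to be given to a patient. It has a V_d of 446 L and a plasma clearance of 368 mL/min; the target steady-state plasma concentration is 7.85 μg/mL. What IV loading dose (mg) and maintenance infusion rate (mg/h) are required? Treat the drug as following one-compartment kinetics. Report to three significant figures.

Loading: fill Vd to C_target → 446.0 L × 7.85 mg/L = 3501 mg
Convert clearance: 368 mL/min × 60 min/h ÷ 1000 mL/L = 22.08 L/h
Maintenance: replace elimination → rate = CL × Css = 22.08 × 7.85 = 173.3 mg/h

(a) 3500 mg; (b) 173 mg/h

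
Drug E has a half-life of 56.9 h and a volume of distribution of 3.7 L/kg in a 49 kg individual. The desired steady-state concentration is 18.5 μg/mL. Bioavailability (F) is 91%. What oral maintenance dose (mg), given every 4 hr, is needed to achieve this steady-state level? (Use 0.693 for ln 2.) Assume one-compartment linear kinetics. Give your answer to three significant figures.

Total Vd = 3.7 × 49 = 181.3 L
CL = 0.693 × Vd / t½ = 0.693 × 181.3 / 56.9 = 2.208 L/h
D = CL × Css × τ / F = 2.208 × 18.5 × 4 / 0.91 = 179.6 mg

180 mg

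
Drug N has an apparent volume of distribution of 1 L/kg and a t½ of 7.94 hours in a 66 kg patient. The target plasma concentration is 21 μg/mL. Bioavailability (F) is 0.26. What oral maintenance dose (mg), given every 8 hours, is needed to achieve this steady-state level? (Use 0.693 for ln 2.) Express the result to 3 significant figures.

Vd(total) = 66 kg × 1 L/kg = 66.00 L
CL = 0.693 × Vd / t½ = 0.693 × 66.00 / 7.94 = 5.760 L/h
D = CL × Css × τ / F = 5.760 × 21 × 8 / 0.26 = 3722 mg

3720 mg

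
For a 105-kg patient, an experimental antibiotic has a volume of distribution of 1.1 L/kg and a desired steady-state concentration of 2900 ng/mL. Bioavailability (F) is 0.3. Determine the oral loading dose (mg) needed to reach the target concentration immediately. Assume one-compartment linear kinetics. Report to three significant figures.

Total Vd = 1.1 × 105 = 115.5 L
C = 2900 ng/mL = 2.900 mg/L
The loading dose fills Vd to the target concentration.
LD = Vd × C / F = 115.5 × 2.900 / 0.3 = 1117 mg

1120 mg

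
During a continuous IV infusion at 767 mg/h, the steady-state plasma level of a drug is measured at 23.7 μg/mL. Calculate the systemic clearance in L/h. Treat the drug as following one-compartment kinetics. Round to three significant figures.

32.4 L/h

At steady state, infusion rate = CL × Css, so CL = rate / Css.
CL = 767 / 23.7 = 32.36 L/h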